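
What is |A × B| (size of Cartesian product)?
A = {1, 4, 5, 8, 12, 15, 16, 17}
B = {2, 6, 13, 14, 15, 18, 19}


Set A = {1, 4, 5, 8, 12, 15, 16, 17} has 8 elements.
Set B = {2, 6, 13, 14, 15, 18, 19} has 7 elements.
|A × B| = |A| × |B| = 8 × 7 = 56

56


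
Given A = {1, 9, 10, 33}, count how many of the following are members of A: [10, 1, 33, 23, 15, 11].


Set A = {1, 9, 10, 33}
Candidates: [10, 1, 33, 23, 15, 11]
Check each candidate:
10 ∈ A, 1 ∈ A, 33 ∈ A, 23 ∉ A, 15 ∉ A, 11 ∉ A
Count of candidates in A: 3

3


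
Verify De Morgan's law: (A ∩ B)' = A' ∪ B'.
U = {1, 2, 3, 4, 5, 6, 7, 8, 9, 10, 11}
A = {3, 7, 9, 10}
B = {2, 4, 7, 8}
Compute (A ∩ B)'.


U = {1, 2, 3, 4, 5, 6, 7, 8, 9, 10, 11}
A = {3, 7, 9, 10}, B = {2, 4, 7, 8}
A ∩ B = {7}
(A ∩ B)' = U \ (A ∩ B) = {1, 2, 3, 4, 5, 6, 8, 9, 10, 11}
Verification via A' ∪ B': A' = {1, 2, 4, 5, 6, 8, 11}, B' = {1, 3, 5, 6, 9, 10, 11}
A' ∪ B' = {1, 2, 3, 4, 5, 6, 8, 9, 10, 11} ✓

{1, 2, 3, 4, 5, 6, 8, 9, 10, 11}


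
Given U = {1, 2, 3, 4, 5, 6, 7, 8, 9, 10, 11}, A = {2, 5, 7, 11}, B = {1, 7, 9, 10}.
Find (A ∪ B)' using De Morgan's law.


U = {1, 2, 3, 4, 5, 6, 7, 8, 9, 10, 11}
A = {2, 5, 7, 11}, B = {1, 7, 9, 10}
A ∪ B = {1, 2, 5, 7, 9, 10, 11}
(A ∪ B)' = U \ (A ∪ B) = {3, 4, 6, 8}
Verification via A' ∩ B': A' = {1, 3, 4, 6, 8, 9, 10}, B' = {2, 3, 4, 5, 6, 8, 11}
A' ∩ B' = {3, 4, 6, 8} ✓

{3, 4, 6, 8}


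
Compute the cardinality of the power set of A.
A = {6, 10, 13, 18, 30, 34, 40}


Set A = {6, 10, 13, 18, 30, 34, 40}
|A| = 7
The power set P(A) contains all subsets of A.
|P(A)| = 2^|A| = 2^7 = 128

128


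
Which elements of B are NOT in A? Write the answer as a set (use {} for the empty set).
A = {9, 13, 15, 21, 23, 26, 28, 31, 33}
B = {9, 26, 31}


Set A = {9, 13, 15, 21, 23, 26, 28, 31, 33}
Set B = {9, 26, 31}
Check each element of B against A:
9 ∈ A, 26 ∈ A, 31 ∈ A
Elements of B not in A: {}

{}


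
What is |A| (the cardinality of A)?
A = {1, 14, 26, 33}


Set A = {1, 14, 26, 33}
Listing elements: 1, 14, 26, 33
Counting: 4 elements
|A| = 4

4


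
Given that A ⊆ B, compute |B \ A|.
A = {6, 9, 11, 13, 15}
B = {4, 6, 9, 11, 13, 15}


Set A = {6, 9, 11, 13, 15}, |A| = 5
Set B = {4, 6, 9, 11, 13, 15}, |B| = 6
Since A ⊆ B: B \ A = {4}
|B| - |A| = 6 - 5 = 1

1


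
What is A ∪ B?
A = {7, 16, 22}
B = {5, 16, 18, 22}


Set A = {7, 16, 22}
Set B = {5, 16, 18, 22}
A ∪ B includes all elements in either set.
Elements from A: {7, 16, 22}
Elements from B not already included: {5, 18}
A ∪ B = {5, 7, 16, 18, 22}

{5, 7, 16, 18, 22}


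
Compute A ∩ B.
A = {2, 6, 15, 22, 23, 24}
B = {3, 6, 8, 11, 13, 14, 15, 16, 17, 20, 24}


Set A = {2, 6, 15, 22, 23, 24}
Set B = {3, 6, 8, 11, 13, 14, 15, 16, 17, 20, 24}
A ∩ B includes only elements in both sets.
Check each element of A against B:
2 ✗, 6 ✓, 15 ✓, 22 ✗, 23 ✗, 24 ✓
A ∩ B = {6, 15, 24}

{6, 15, 24}


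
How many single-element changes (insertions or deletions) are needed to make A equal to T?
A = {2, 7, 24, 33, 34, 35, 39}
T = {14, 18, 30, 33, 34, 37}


Set A = {2, 7, 24, 33, 34, 35, 39}
Set T = {14, 18, 30, 33, 34, 37}
Elements to remove from A (in A, not in T): {2, 7, 24, 35, 39} → 5 removals
Elements to add to A (in T, not in A): {14, 18, 30, 37} → 4 additions
Total edits = 5 + 4 = 9

9


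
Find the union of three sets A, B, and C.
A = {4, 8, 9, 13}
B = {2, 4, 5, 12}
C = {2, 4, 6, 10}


Set A = {4, 8, 9, 13}
Set B = {2, 4, 5, 12}
Set C = {2, 4, 6, 10}
First, A ∪ B = {2, 4, 5, 8, 9, 12, 13}
Then, (A ∪ B) ∪ C = {2, 4, 5, 6, 8, 9, 10, 12, 13}

{2, 4, 5, 6, 8, 9, 10, 12, 13}


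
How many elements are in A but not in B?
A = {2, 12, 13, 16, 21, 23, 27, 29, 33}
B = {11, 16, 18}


Set A = {2, 12, 13, 16, 21, 23, 27, 29, 33}
Set B = {11, 16, 18}
A \ B = {2, 12, 13, 21, 23, 27, 29, 33}
|A \ B| = 8

8


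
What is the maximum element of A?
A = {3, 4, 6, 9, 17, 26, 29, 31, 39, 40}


Set A = {3, 4, 6, 9, 17, 26, 29, 31, 39, 40}
Elements in ascending order: 3, 4, 6, 9, 17, 26, 29, 31, 39, 40
The largest element is 40.

40


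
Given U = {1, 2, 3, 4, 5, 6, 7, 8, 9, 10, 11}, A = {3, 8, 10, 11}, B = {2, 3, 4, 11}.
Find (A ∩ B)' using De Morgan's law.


U = {1, 2, 3, 4, 5, 6, 7, 8, 9, 10, 11}
A = {3, 8, 10, 11}, B = {2, 3, 4, 11}
A ∩ B = {3, 11}
(A ∩ B)' = U \ (A ∩ B) = {1, 2, 4, 5, 6, 7, 8, 9, 10}
Verification via A' ∪ B': A' = {1, 2, 4, 5, 6, 7, 9}, B' = {1, 5, 6, 7, 8, 9, 10}
A' ∪ B' = {1, 2, 4, 5, 6, 7, 8, 9, 10} ✓

{1, 2, 4, 5, 6, 7, 8, 9, 10}


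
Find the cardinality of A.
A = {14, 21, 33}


Set A = {14, 21, 33}
Listing elements: 14, 21, 33
Counting: 3 elements
|A| = 3

3


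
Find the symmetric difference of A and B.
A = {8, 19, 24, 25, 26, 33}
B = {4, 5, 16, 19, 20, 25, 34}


Set A = {8, 19, 24, 25, 26, 33}
Set B = {4, 5, 16, 19, 20, 25, 34}
A △ B = (A \ B) ∪ (B \ A)
Elements in A but not B: {8, 24, 26, 33}
Elements in B but not A: {4, 5, 16, 20, 34}
A △ B = {4, 5, 8, 16, 20, 24, 26, 33, 34}

{4, 5, 8, 16, 20, 24, 26, 33, 34}


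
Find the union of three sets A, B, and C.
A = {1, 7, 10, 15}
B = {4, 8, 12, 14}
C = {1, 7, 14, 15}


Set A = {1, 7, 10, 15}
Set B = {4, 8, 12, 14}
Set C = {1, 7, 14, 15}
First, A ∪ B = {1, 4, 7, 8, 10, 12, 14, 15}
Then, (A ∪ B) ∪ C = {1, 4, 7, 8, 10, 12, 14, 15}

{1, 4, 7, 8, 10, 12, 14, 15}


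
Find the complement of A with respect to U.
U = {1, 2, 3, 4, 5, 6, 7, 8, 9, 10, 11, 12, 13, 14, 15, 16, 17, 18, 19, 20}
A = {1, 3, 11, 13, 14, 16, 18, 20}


Universal set U = {1, 2, 3, 4, 5, 6, 7, 8, 9, 10, 11, 12, 13, 14, 15, 16, 17, 18, 19, 20}
Set A = {1, 3, 11, 13, 14, 16, 18, 20}
A' = U \ A = elements in U but not in A
Checking each element of U:
1 (in A, exclude), 2 (not in A, include), 3 (in A, exclude), 4 (not in A, include), 5 (not in A, include), 6 (not in A, include), 7 (not in A, include), 8 (not in A, include), 9 (not in A, include), 10 (not in A, include), 11 (in A, exclude), 12 (not in A, include), 13 (in A, exclude), 14 (in A, exclude), 15 (not in A, include), 16 (in A, exclude), 17 (not in A, include), 18 (in A, exclude), 19 (not in A, include), 20 (in A, exclude)
A' = {2, 4, 5, 6, 7, 8, 9, 10, 12, 15, 17, 19}

{2, 4, 5, 6, 7, 8, 9, 10, 12, 15, 17, 19}


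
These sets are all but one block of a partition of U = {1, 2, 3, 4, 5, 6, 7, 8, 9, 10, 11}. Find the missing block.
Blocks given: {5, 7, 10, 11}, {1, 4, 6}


U = {1, 2, 3, 4, 5, 6, 7, 8, 9, 10, 11}
Shown blocks: {5, 7, 10, 11}, {1, 4, 6}
A partition's blocks are pairwise disjoint and cover U, so the missing block = U \ (union of shown blocks).
Union of shown blocks: {1, 4, 5, 6, 7, 10, 11}
Missing block = U \ (union) = {2, 3, 8, 9}

{2, 3, 8, 9}


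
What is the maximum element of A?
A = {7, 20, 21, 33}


Set A = {7, 20, 21, 33}
Elements in ascending order: 7, 20, 21, 33
The largest element is 33.

33


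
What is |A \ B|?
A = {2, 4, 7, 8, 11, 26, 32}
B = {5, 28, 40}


Set A = {2, 4, 7, 8, 11, 26, 32}
Set B = {5, 28, 40}
A \ B = {2, 4, 7, 8, 11, 26, 32}
|A \ B| = 7

7


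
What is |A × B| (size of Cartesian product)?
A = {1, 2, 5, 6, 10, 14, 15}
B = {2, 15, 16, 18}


Set A = {1, 2, 5, 6, 10, 14, 15} has 7 elements.
Set B = {2, 15, 16, 18} has 4 elements.
|A × B| = |A| × |B| = 7 × 4 = 28

28


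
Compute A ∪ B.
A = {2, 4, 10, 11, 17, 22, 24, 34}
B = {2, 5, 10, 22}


Set A = {2, 4, 10, 11, 17, 22, 24, 34}
Set B = {2, 5, 10, 22}
A ∪ B includes all elements in either set.
Elements from A: {2, 4, 10, 11, 17, 22, 24, 34}
Elements from B not already included: {5}
A ∪ B = {2, 4, 5, 10, 11, 17, 22, 24, 34}

{2, 4, 5, 10, 11, 17, 22, 24, 34}


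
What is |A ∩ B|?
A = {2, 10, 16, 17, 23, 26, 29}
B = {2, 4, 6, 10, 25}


Set A = {2, 10, 16, 17, 23, 26, 29}
Set B = {2, 4, 6, 10, 25}
A ∩ B = {2, 10}
|A ∩ B| = 2

2


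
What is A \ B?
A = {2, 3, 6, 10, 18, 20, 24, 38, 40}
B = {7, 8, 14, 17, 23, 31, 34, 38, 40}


Set A = {2, 3, 6, 10, 18, 20, 24, 38, 40}
Set B = {7, 8, 14, 17, 23, 31, 34, 38, 40}
A \ B includes elements in A that are not in B.
Check each element of A:
2 (not in B, keep), 3 (not in B, keep), 6 (not in B, keep), 10 (not in B, keep), 18 (not in B, keep), 20 (not in B, keep), 24 (not in B, keep), 38 (in B, remove), 40 (in B, remove)
A \ B = {2, 3, 6, 10, 18, 20, 24}

{2, 3, 6, 10, 18, 20, 24}


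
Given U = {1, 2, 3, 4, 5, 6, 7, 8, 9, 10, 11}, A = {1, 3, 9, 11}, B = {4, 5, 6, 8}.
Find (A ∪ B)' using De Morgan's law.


U = {1, 2, 3, 4, 5, 6, 7, 8, 9, 10, 11}
A = {1, 3, 9, 11}, B = {4, 5, 6, 8}
A ∪ B = {1, 3, 4, 5, 6, 8, 9, 11}
(A ∪ B)' = U \ (A ∪ B) = {2, 7, 10}
Verification via A' ∩ B': A' = {2, 4, 5, 6, 7, 8, 10}, B' = {1, 2, 3, 7, 9, 10, 11}
A' ∩ B' = {2, 7, 10} ✓

{2, 7, 10}


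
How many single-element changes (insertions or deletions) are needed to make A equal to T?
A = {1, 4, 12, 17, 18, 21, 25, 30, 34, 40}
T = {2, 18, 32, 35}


Set A = {1, 4, 12, 17, 18, 21, 25, 30, 34, 40}
Set T = {2, 18, 32, 35}
Elements to remove from A (in A, not in T): {1, 4, 12, 17, 21, 25, 30, 34, 40} → 9 removals
Elements to add to A (in T, not in A): {2, 32, 35} → 3 additions
Total edits = 9 + 3 = 12

12


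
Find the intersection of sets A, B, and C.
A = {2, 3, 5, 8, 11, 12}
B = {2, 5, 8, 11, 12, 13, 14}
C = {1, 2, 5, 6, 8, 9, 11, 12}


Set A = {2, 3, 5, 8, 11, 12}
Set B = {2, 5, 8, 11, 12, 13, 14}
Set C = {1, 2, 5, 6, 8, 9, 11, 12}
First, A ∩ B = {2, 5, 8, 11, 12}
Then, (A ∩ B) ∩ C = {2, 5, 8, 11, 12}

{2, 5, 8, 11, 12}


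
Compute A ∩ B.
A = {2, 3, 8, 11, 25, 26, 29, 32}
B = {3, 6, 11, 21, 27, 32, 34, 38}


Set A = {2, 3, 8, 11, 25, 26, 29, 32}
Set B = {3, 6, 11, 21, 27, 32, 34, 38}
A ∩ B includes only elements in both sets.
Check each element of A against B:
2 ✗, 3 ✓, 8 ✗, 11 ✓, 25 ✗, 26 ✗, 29 ✗, 32 ✓
A ∩ B = {3, 11, 32}

{3, 11, 32}


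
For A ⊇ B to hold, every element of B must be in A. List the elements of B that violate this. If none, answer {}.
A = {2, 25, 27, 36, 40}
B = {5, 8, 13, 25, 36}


Set A = {2, 25, 27, 36, 40}
Set B = {5, 8, 13, 25, 36}
Check each element of B against A:
5 ∉ A (include), 8 ∉ A (include), 13 ∉ A (include), 25 ∈ A, 36 ∈ A
Elements of B not in A: {5, 8, 13}

{5, 8, 13}


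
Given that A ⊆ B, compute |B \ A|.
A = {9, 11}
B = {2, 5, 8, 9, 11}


Set A = {9, 11}, |A| = 2
Set B = {2, 5, 8, 9, 11}, |B| = 5
Since A ⊆ B: B \ A = {2, 5, 8}
|B| - |A| = 5 - 2 = 3

3


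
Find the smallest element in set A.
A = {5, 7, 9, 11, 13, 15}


Set A = {5, 7, 9, 11, 13, 15}
Elements in ascending order: 5, 7, 9, 11, 13, 15
The smallest element is 5.

5


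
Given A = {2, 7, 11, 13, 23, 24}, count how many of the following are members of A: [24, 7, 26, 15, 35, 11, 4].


Set A = {2, 7, 11, 13, 23, 24}
Candidates: [24, 7, 26, 15, 35, 11, 4]
Check each candidate:
24 ∈ A, 7 ∈ A, 26 ∉ A, 15 ∉ A, 35 ∉ A, 11 ∈ A, 4 ∉ A
Count of candidates in A: 3

3


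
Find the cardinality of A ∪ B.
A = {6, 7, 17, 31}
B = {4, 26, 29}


Set A = {6, 7, 17, 31}, |A| = 4
Set B = {4, 26, 29}, |B| = 3
A ∩ B = {}, |A ∩ B| = 0
|A ∪ B| = |A| + |B| - |A ∩ B| = 4 + 3 - 0 = 7

7


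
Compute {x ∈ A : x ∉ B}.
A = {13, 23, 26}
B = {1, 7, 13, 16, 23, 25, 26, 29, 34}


Set A = {13, 23, 26}
Set B = {1, 7, 13, 16, 23, 25, 26, 29, 34}
Check each element of A against B:
13 ∈ B, 23 ∈ B, 26 ∈ B
Elements of A not in B: {}

{}


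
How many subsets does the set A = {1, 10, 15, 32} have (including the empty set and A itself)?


Set A = {1, 10, 15, 32}
|A| = 4
The power set P(A) contains all subsets of A.
|P(A)| = 2^|A| = 2^4 = 16

16


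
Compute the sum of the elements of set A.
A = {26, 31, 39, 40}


Set A = {26, 31, 39, 40}
Sum = 26 + 31 + 39 + 40 = 136

136


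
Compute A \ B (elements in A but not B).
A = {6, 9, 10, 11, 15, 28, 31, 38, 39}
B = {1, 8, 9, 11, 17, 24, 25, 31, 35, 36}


Set A = {6, 9, 10, 11, 15, 28, 31, 38, 39}
Set B = {1, 8, 9, 11, 17, 24, 25, 31, 35, 36}
A \ B includes elements in A that are not in B.
Check each element of A:
6 (not in B, keep), 9 (in B, remove), 10 (not in B, keep), 11 (in B, remove), 15 (not in B, keep), 28 (not in B, keep), 31 (in B, remove), 38 (not in B, keep), 39 (not in B, keep)
A \ B = {6, 10, 15, 28, 38, 39}

{6, 10, 15, 28, 38, 39}


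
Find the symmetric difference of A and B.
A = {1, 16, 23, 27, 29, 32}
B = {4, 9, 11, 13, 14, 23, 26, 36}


Set A = {1, 16, 23, 27, 29, 32}
Set B = {4, 9, 11, 13, 14, 23, 26, 36}
A △ B = (A \ B) ∪ (B \ A)
Elements in A but not B: {1, 16, 27, 29, 32}
Elements in B but not A: {4, 9, 11, 13, 14, 26, 36}
A △ B = {1, 4, 9, 11, 13, 14, 16, 26, 27, 29, 32, 36}

{1, 4, 9, 11, 13, 14, 16, 26, 27, 29, 32, 36}


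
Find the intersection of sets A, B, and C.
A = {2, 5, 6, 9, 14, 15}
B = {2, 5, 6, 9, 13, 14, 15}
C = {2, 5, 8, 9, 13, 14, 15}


Set A = {2, 5, 6, 9, 14, 15}
Set B = {2, 5, 6, 9, 13, 14, 15}
Set C = {2, 5, 8, 9, 13, 14, 15}
First, A ∩ B = {2, 5, 6, 9, 14, 15}
Then, (A ∩ B) ∩ C = {2, 5, 9, 14, 15}

{2, 5, 9, 14, 15}


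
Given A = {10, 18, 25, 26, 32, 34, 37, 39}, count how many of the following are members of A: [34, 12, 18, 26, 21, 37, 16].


Set A = {10, 18, 25, 26, 32, 34, 37, 39}
Candidates: [34, 12, 18, 26, 21, 37, 16]
Check each candidate:
34 ∈ A, 12 ∉ A, 18 ∈ A, 26 ∈ A, 21 ∉ A, 37 ∈ A, 16 ∉ A
Count of candidates in A: 4

4


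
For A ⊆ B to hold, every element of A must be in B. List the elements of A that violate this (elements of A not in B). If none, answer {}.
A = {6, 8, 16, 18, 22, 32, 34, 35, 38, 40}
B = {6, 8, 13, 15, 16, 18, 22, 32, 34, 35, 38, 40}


Set A = {6, 8, 16, 18, 22, 32, 34, 35, 38, 40}
Set B = {6, 8, 13, 15, 16, 18, 22, 32, 34, 35, 38, 40}
Check each element of A against B:
6 ∈ B, 8 ∈ B, 16 ∈ B, 18 ∈ B, 22 ∈ B, 32 ∈ B, 34 ∈ B, 35 ∈ B, 38 ∈ B, 40 ∈ B
Elements of A not in B: {}

{}


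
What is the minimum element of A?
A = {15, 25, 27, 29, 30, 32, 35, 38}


Set A = {15, 25, 27, 29, 30, 32, 35, 38}
Elements in ascending order: 15, 25, 27, 29, 30, 32, 35, 38
The smallest element is 15.

15


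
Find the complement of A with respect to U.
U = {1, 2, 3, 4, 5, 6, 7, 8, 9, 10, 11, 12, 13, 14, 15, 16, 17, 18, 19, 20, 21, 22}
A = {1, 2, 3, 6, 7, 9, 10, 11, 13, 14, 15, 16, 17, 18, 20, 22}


Universal set U = {1, 2, 3, 4, 5, 6, 7, 8, 9, 10, 11, 12, 13, 14, 15, 16, 17, 18, 19, 20, 21, 22}
Set A = {1, 2, 3, 6, 7, 9, 10, 11, 13, 14, 15, 16, 17, 18, 20, 22}
A' = U \ A = elements in U but not in A
Checking each element of U:
1 (in A, exclude), 2 (in A, exclude), 3 (in A, exclude), 4 (not in A, include), 5 (not in A, include), 6 (in A, exclude), 7 (in A, exclude), 8 (not in A, include), 9 (in A, exclude), 10 (in A, exclude), 11 (in A, exclude), 12 (not in A, include), 13 (in A, exclude), 14 (in A, exclude), 15 (in A, exclude), 16 (in A, exclude), 17 (in A, exclude), 18 (in A, exclude), 19 (not in A, include), 20 (in A, exclude), 21 (not in A, include), 22 (in A, exclude)
A' = {4, 5, 8, 12, 19, 21}

{4, 5, 8, 12, 19, 21}


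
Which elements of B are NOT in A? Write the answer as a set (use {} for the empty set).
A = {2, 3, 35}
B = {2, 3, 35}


Set A = {2, 3, 35}
Set B = {2, 3, 35}
Check each element of B against A:
2 ∈ A, 3 ∈ A, 35 ∈ A
Elements of B not in A: {}

{}


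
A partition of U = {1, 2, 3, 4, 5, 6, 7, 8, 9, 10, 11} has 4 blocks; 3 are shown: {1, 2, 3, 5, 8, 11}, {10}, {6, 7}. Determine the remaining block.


U = {1, 2, 3, 4, 5, 6, 7, 8, 9, 10, 11}
Shown blocks: {1, 2, 3, 5, 8, 11}, {10}, {6, 7}
A partition's blocks are pairwise disjoint and cover U, so the missing block = U \ (union of shown blocks).
Union of shown blocks: {1, 2, 3, 5, 6, 7, 8, 10, 11}
Missing block = U \ (union) = {4, 9}

{4, 9}


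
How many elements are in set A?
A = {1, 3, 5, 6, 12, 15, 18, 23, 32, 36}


Set A = {1, 3, 5, 6, 12, 15, 18, 23, 32, 36}
Listing elements: 1, 3, 5, 6, 12, 15, 18, 23, 32, 36
Counting: 10 elements
|A| = 10

10


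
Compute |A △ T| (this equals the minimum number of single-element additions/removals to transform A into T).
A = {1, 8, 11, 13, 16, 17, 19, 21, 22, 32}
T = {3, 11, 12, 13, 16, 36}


Set A = {1, 8, 11, 13, 16, 17, 19, 21, 22, 32}
Set T = {3, 11, 12, 13, 16, 36}
Elements to remove from A (in A, not in T): {1, 8, 17, 19, 21, 22, 32} → 7 removals
Elements to add to A (in T, not in A): {3, 12, 36} → 3 additions
Total edits = 7 + 3 = 10

10


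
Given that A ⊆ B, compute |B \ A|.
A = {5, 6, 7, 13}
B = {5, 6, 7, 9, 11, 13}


Set A = {5, 6, 7, 13}, |A| = 4
Set B = {5, 6, 7, 9, 11, 13}, |B| = 6
Since A ⊆ B: B \ A = {9, 11}
|B| - |A| = 6 - 4 = 2

2


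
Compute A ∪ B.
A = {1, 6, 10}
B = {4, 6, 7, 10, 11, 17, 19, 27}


Set A = {1, 6, 10}
Set B = {4, 6, 7, 10, 11, 17, 19, 27}
A ∪ B includes all elements in either set.
Elements from A: {1, 6, 10}
Elements from B not already included: {4, 7, 11, 17, 19, 27}
A ∪ B = {1, 4, 6, 7, 10, 11, 17, 19, 27}

{1, 4, 6, 7, 10, 11, 17, 19, 27}


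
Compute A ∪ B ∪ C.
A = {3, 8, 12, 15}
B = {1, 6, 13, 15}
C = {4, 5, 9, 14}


Set A = {3, 8, 12, 15}
Set B = {1, 6, 13, 15}
Set C = {4, 5, 9, 14}
First, A ∪ B = {1, 3, 6, 8, 12, 13, 15}
Then, (A ∪ B) ∪ C = {1, 3, 4, 5, 6, 8, 9, 12, 13, 14, 15}

{1, 3, 4, 5, 6, 8, 9, 12, 13, 14, 15}


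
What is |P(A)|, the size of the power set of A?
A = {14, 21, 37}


Set A = {14, 21, 37}
|A| = 3
The power set P(A) contains all subsets of A.
|P(A)| = 2^|A| = 2^3 = 8

8


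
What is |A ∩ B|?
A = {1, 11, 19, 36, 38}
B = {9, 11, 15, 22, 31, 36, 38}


Set A = {1, 11, 19, 36, 38}
Set B = {9, 11, 15, 22, 31, 36, 38}
A ∩ B = {11, 36, 38}
|A ∩ B| = 3

3


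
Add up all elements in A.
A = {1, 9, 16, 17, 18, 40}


Set A = {1, 9, 16, 17, 18, 40}
Sum = 1 + 9 + 16 + 17 + 18 + 40 = 101

101


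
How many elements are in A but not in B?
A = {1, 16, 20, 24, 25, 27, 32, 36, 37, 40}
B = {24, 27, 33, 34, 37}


Set A = {1, 16, 20, 24, 25, 27, 32, 36, 37, 40}
Set B = {24, 27, 33, 34, 37}
A \ B = {1, 16, 20, 25, 32, 36, 40}
|A \ B| = 7

7


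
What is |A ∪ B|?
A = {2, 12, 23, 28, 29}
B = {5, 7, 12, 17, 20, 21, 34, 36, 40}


Set A = {2, 12, 23, 28, 29}, |A| = 5
Set B = {5, 7, 12, 17, 20, 21, 34, 36, 40}, |B| = 9
A ∩ B = {12}, |A ∩ B| = 1
|A ∪ B| = |A| + |B| - |A ∩ B| = 5 + 9 - 1 = 13

13


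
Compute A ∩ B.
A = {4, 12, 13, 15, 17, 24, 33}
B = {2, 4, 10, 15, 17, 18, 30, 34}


Set A = {4, 12, 13, 15, 17, 24, 33}
Set B = {2, 4, 10, 15, 17, 18, 30, 34}
A ∩ B includes only elements in both sets.
Check each element of A against B:
4 ✓, 12 ✗, 13 ✗, 15 ✓, 17 ✓, 24 ✗, 33 ✗
A ∩ B = {4, 15, 17}

{4, 15, 17}


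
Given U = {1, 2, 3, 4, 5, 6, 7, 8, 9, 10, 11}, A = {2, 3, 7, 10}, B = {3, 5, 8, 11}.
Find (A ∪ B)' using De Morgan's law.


U = {1, 2, 3, 4, 5, 6, 7, 8, 9, 10, 11}
A = {2, 3, 7, 10}, B = {3, 5, 8, 11}
A ∪ B = {2, 3, 5, 7, 8, 10, 11}
(A ∪ B)' = U \ (A ∪ B) = {1, 4, 6, 9}
Verification via A' ∩ B': A' = {1, 4, 5, 6, 8, 9, 11}, B' = {1, 2, 4, 6, 7, 9, 10}
A' ∩ B' = {1, 4, 6, 9} ✓

{1, 4, 6, 9}


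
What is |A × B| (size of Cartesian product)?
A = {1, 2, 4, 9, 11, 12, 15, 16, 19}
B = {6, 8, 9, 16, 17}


Set A = {1, 2, 4, 9, 11, 12, 15, 16, 19} has 9 elements.
Set B = {6, 8, 9, 16, 17} has 5 elements.
|A × B| = |A| × |B| = 9 × 5 = 45

45


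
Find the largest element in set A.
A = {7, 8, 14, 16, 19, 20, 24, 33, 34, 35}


Set A = {7, 8, 14, 16, 19, 20, 24, 33, 34, 35}
Elements in ascending order: 7, 8, 14, 16, 19, 20, 24, 33, 34, 35
The largest element is 35.

35


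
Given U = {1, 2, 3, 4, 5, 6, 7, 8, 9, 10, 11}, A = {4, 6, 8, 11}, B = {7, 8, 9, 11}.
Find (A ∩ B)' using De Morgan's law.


U = {1, 2, 3, 4, 5, 6, 7, 8, 9, 10, 11}
A = {4, 6, 8, 11}, B = {7, 8, 9, 11}
A ∩ B = {8, 11}
(A ∩ B)' = U \ (A ∩ B) = {1, 2, 3, 4, 5, 6, 7, 9, 10}
Verification via A' ∪ B': A' = {1, 2, 3, 5, 7, 9, 10}, B' = {1, 2, 3, 4, 5, 6, 10}
A' ∪ B' = {1, 2, 3, 4, 5, 6, 7, 9, 10} ✓

{1, 2, 3, 4, 5, 6, 7, 9, 10}


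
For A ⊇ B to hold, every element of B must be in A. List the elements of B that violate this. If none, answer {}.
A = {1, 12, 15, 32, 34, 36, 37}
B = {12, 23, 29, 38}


Set A = {1, 12, 15, 32, 34, 36, 37}
Set B = {12, 23, 29, 38}
Check each element of B against A:
12 ∈ A, 23 ∉ A (include), 29 ∉ A (include), 38 ∉ A (include)
Elements of B not in A: {23, 29, 38}

{23, 29, 38}


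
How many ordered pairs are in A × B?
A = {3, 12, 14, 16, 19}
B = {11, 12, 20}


Set A = {3, 12, 14, 16, 19} has 5 elements.
Set B = {11, 12, 20} has 3 elements.
|A × B| = |A| × |B| = 5 × 3 = 15

15


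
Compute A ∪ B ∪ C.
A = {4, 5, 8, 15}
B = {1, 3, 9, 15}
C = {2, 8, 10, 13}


Set A = {4, 5, 8, 15}
Set B = {1, 3, 9, 15}
Set C = {2, 8, 10, 13}
First, A ∪ B = {1, 3, 4, 5, 8, 9, 15}
Then, (A ∪ B) ∪ C = {1, 2, 3, 4, 5, 8, 9, 10, 13, 15}

{1, 2, 3, 4, 5, 8, 9, 10, 13, 15}


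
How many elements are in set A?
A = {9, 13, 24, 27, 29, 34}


Set A = {9, 13, 24, 27, 29, 34}
Listing elements: 9, 13, 24, 27, 29, 34
Counting: 6 elements
|A| = 6

6


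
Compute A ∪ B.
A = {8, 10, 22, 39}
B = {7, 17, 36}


Set A = {8, 10, 22, 39}
Set B = {7, 17, 36}
A ∪ B includes all elements in either set.
Elements from A: {8, 10, 22, 39}
Elements from B not already included: {7, 17, 36}
A ∪ B = {7, 8, 10, 17, 22, 36, 39}

{7, 8, 10, 17, 22, 36, 39}


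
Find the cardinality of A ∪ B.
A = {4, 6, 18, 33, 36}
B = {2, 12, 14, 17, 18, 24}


Set A = {4, 6, 18, 33, 36}, |A| = 5
Set B = {2, 12, 14, 17, 18, 24}, |B| = 6
A ∩ B = {18}, |A ∩ B| = 1
|A ∪ B| = |A| + |B| - |A ∩ B| = 5 + 6 - 1 = 10

10


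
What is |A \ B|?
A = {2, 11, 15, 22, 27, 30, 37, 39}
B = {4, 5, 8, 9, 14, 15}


Set A = {2, 11, 15, 22, 27, 30, 37, 39}
Set B = {4, 5, 8, 9, 14, 15}
A \ B = {2, 11, 22, 27, 30, 37, 39}
|A \ B| = 7

7


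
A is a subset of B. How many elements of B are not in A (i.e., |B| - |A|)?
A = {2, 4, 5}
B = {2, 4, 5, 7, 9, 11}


Set A = {2, 4, 5}, |A| = 3
Set B = {2, 4, 5, 7, 9, 11}, |B| = 6
Since A ⊆ B: B \ A = {7, 9, 11}
|B| - |A| = 6 - 3 = 3

3


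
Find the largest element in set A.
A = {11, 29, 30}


Set A = {11, 29, 30}
Elements in ascending order: 11, 29, 30
The largest element is 30.

30


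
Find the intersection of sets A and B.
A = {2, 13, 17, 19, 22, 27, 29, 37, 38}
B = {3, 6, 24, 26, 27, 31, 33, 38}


Set A = {2, 13, 17, 19, 22, 27, 29, 37, 38}
Set B = {3, 6, 24, 26, 27, 31, 33, 38}
A ∩ B includes only elements in both sets.
Check each element of A against B:
2 ✗, 13 ✗, 17 ✗, 19 ✗, 22 ✗, 27 ✓, 29 ✗, 37 ✗, 38 ✓
A ∩ B = {27, 38}

{27, 38}


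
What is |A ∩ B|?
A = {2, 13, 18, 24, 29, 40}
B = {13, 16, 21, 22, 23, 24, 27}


Set A = {2, 13, 18, 24, 29, 40}
Set B = {13, 16, 21, 22, 23, 24, 27}
A ∩ B = {13, 24}
|A ∩ B| = 2

2


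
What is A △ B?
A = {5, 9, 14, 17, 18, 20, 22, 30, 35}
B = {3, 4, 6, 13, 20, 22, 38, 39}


Set A = {5, 9, 14, 17, 18, 20, 22, 30, 35}
Set B = {3, 4, 6, 13, 20, 22, 38, 39}
A △ B = (A \ B) ∪ (B \ A)
Elements in A but not B: {5, 9, 14, 17, 18, 30, 35}
Elements in B but not A: {3, 4, 6, 13, 38, 39}
A △ B = {3, 4, 5, 6, 9, 13, 14, 17, 18, 30, 35, 38, 39}

{3, 4, 5, 6, 9, 13, 14, 17, 18, 30, 35, 38, 39}


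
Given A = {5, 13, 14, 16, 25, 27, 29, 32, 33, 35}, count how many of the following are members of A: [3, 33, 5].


Set A = {5, 13, 14, 16, 25, 27, 29, 32, 33, 35}
Candidates: [3, 33, 5]
Check each candidate:
3 ∉ A, 33 ∈ A, 5 ∈ A
Count of candidates in A: 2

2


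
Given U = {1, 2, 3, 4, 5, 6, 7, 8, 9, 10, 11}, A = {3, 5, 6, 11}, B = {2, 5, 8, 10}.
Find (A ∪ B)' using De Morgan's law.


U = {1, 2, 3, 4, 5, 6, 7, 8, 9, 10, 11}
A = {3, 5, 6, 11}, B = {2, 5, 8, 10}
A ∪ B = {2, 3, 5, 6, 8, 10, 11}
(A ∪ B)' = U \ (A ∪ B) = {1, 4, 7, 9}
Verification via A' ∩ B': A' = {1, 2, 4, 7, 8, 9, 10}, B' = {1, 3, 4, 6, 7, 9, 11}
A' ∩ B' = {1, 4, 7, 9} ✓

{1, 4, 7, 9}


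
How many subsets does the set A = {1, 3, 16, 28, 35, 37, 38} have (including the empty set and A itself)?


Set A = {1, 3, 16, 28, 35, 37, 38}
|A| = 7
The power set P(A) contains all subsets of A.
|P(A)| = 2^|A| = 2^7 = 128

128


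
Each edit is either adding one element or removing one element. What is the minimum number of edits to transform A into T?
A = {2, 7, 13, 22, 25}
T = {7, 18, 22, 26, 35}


Set A = {2, 7, 13, 22, 25}
Set T = {7, 18, 22, 26, 35}
Elements to remove from A (in A, not in T): {2, 13, 25} → 3 removals
Elements to add to A (in T, not in A): {18, 26, 35} → 3 additions
Total edits = 3 + 3 = 6

6


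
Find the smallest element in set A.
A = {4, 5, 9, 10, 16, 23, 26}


Set A = {4, 5, 9, 10, 16, 23, 26}
Elements in ascending order: 4, 5, 9, 10, 16, 23, 26
The smallest element is 4.

4


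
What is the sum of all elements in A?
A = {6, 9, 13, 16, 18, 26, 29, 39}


Set A = {6, 9, 13, 16, 18, 26, 29, 39}
Sum = 6 + 9 + 13 + 16 + 18 + 26 + 29 + 39 = 156

156


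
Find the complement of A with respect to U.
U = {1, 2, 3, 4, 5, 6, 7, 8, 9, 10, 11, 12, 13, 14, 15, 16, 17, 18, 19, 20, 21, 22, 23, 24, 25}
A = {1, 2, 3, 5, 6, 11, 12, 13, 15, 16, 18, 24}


Universal set U = {1, 2, 3, 4, 5, 6, 7, 8, 9, 10, 11, 12, 13, 14, 15, 16, 17, 18, 19, 20, 21, 22, 23, 24, 25}
Set A = {1, 2, 3, 5, 6, 11, 12, 13, 15, 16, 18, 24}
A' = U \ A = elements in U but not in A
Checking each element of U:
1 (in A, exclude), 2 (in A, exclude), 3 (in A, exclude), 4 (not in A, include), 5 (in A, exclude), 6 (in A, exclude), 7 (not in A, include), 8 (not in A, include), 9 (not in A, include), 10 (not in A, include), 11 (in A, exclude), 12 (in A, exclude), 13 (in A, exclude), 14 (not in A, include), 15 (in A, exclude), 16 (in A, exclude), 17 (not in A, include), 18 (in A, exclude), 19 (not in A, include), 20 (not in A, include), 21 (not in A, include), 22 (not in A, include), 23 (not in A, include), 24 (in A, exclude), 25 (not in A, include)
A' = {4, 7, 8, 9, 10, 14, 17, 19, 20, 21, 22, 23, 25}

{4, 7, 8, 9, 10, 14, 17, 19, 20, 21, 22, 23, 25}


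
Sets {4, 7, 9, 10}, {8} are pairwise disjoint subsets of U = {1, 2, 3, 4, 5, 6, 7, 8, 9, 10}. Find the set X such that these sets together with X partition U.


U = {1, 2, 3, 4, 5, 6, 7, 8, 9, 10}
Shown blocks: {4, 7, 9, 10}, {8}
A partition's blocks are pairwise disjoint and cover U, so the missing block = U \ (union of shown blocks).
Union of shown blocks: {4, 7, 8, 9, 10}
Missing block = U \ (union) = {1, 2, 3, 5, 6}

{1, 2, 3, 5, 6}


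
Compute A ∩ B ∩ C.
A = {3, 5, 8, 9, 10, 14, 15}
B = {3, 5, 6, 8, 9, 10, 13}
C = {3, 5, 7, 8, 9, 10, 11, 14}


Set A = {3, 5, 8, 9, 10, 14, 15}
Set B = {3, 5, 6, 8, 9, 10, 13}
Set C = {3, 5, 7, 8, 9, 10, 11, 14}
First, A ∩ B = {3, 5, 8, 9, 10}
Then, (A ∩ B) ∩ C = {3, 5, 8, 9, 10}

{3, 5, 8, 9, 10}


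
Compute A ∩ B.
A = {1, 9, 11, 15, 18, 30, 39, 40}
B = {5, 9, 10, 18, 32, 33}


Set A = {1, 9, 11, 15, 18, 30, 39, 40}
Set B = {5, 9, 10, 18, 32, 33}
A ∩ B includes only elements in both sets.
Check each element of A against B:
1 ✗, 9 ✓, 11 ✗, 15 ✗, 18 ✓, 30 ✗, 39 ✗, 40 ✗
A ∩ B = {9, 18}

{9, 18}


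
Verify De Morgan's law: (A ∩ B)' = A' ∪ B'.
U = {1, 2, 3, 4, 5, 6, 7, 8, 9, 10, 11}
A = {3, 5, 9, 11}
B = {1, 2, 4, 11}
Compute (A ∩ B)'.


U = {1, 2, 3, 4, 5, 6, 7, 8, 9, 10, 11}
A = {3, 5, 9, 11}, B = {1, 2, 4, 11}
A ∩ B = {11}
(A ∩ B)' = U \ (A ∩ B) = {1, 2, 3, 4, 5, 6, 7, 8, 9, 10}
Verification via A' ∪ B': A' = {1, 2, 4, 6, 7, 8, 10}, B' = {3, 5, 6, 7, 8, 9, 10}
A' ∪ B' = {1, 2, 3, 4, 5, 6, 7, 8, 9, 10} ✓

{1, 2, 3, 4, 5, 6, 7, 8, 9, 10}


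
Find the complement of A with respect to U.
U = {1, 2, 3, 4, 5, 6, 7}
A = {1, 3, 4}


Universal set U = {1, 2, 3, 4, 5, 6, 7}
Set A = {1, 3, 4}
A' = U \ A = elements in U but not in A
Checking each element of U:
1 (in A, exclude), 2 (not in A, include), 3 (in A, exclude), 4 (in A, exclude), 5 (not in A, include), 6 (not in A, include), 7 (not in A, include)
A' = {2, 5, 6, 7}

{2, 5, 6, 7}


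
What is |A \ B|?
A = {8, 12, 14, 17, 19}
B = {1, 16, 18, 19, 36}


Set A = {8, 12, 14, 17, 19}
Set B = {1, 16, 18, 19, 36}
A \ B = {8, 12, 14, 17}
|A \ B| = 4

4


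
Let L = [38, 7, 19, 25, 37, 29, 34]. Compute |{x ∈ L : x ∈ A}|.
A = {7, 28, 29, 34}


Set A = {7, 28, 29, 34}
Candidates: [38, 7, 19, 25, 37, 29, 34]
Check each candidate:
38 ∉ A, 7 ∈ A, 19 ∉ A, 25 ∉ A, 37 ∉ A, 29 ∈ A, 34 ∈ A
Count of candidates in A: 3

3


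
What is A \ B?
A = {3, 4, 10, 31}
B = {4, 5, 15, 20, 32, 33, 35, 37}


Set A = {3, 4, 10, 31}
Set B = {4, 5, 15, 20, 32, 33, 35, 37}
A \ B includes elements in A that are not in B.
Check each element of A:
3 (not in B, keep), 4 (in B, remove), 10 (not in B, keep), 31 (not in B, keep)
A \ B = {3, 10, 31}

{3, 10, 31}


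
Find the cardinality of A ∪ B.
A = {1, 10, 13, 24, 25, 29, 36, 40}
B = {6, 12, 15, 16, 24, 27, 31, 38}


Set A = {1, 10, 13, 24, 25, 29, 36, 40}, |A| = 8
Set B = {6, 12, 15, 16, 24, 27, 31, 38}, |B| = 8
A ∩ B = {24}, |A ∩ B| = 1
|A ∪ B| = |A| + |B| - |A ∩ B| = 8 + 8 - 1 = 15

15


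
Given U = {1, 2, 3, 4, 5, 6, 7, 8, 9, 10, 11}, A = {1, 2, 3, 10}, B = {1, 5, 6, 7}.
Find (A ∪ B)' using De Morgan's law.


U = {1, 2, 3, 4, 5, 6, 7, 8, 9, 10, 11}
A = {1, 2, 3, 10}, B = {1, 5, 6, 7}
A ∪ B = {1, 2, 3, 5, 6, 7, 10}
(A ∪ B)' = U \ (A ∪ B) = {4, 8, 9, 11}
Verification via A' ∩ B': A' = {4, 5, 6, 7, 8, 9, 11}, B' = {2, 3, 4, 8, 9, 10, 11}
A' ∩ B' = {4, 8, 9, 11} ✓

{4, 8, 9, 11}


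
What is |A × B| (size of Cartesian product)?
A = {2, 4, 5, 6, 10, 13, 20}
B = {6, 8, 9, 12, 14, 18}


Set A = {2, 4, 5, 6, 10, 13, 20} has 7 elements.
Set B = {6, 8, 9, 12, 14, 18} has 6 elements.
|A × B| = |A| × |B| = 7 × 6 = 42

42


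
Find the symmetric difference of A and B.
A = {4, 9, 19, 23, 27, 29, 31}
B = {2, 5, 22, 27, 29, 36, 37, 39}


Set A = {4, 9, 19, 23, 27, 29, 31}
Set B = {2, 5, 22, 27, 29, 36, 37, 39}
A △ B = (A \ B) ∪ (B \ A)
Elements in A but not B: {4, 9, 19, 23, 31}
Elements in B but not A: {2, 5, 22, 36, 37, 39}
A △ B = {2, 4, 5, 9, 19, 22, 23, 31, 36, 37, 39}

{2, 4, 5, 9, 19, 22, 23, 31, 36, 37, 39}


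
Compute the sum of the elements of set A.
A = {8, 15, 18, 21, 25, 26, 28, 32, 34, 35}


Set A = {8, 15, 18, 21, 25, 26, 28, 32, 34, 35}
Sum = 8 + 15 + 18 + 21 + 25 + 26 + 28 + 32 + 34 + 35 = 242

242


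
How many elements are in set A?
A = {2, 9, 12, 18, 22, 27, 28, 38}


Set A = {2, 9, 12, 18, 22, 27, 28, 38}
Listing elements: 2, 9, 12, 18, 22, 27, 28, 38
Counting: 8 elements
|A| = 8

8


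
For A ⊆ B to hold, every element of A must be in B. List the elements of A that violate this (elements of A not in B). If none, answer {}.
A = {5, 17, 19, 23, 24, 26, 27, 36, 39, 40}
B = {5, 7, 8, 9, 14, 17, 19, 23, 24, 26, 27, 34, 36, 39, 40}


Set A = {5, 17, 19, 23, 24, 26, 27, 36, 39, 40}
Set B = {5, 7, 8, 9, 14, 17, 19, 23, 24, 26, 27, 34, 36, 39, 40}
Check each element of A against B:
5 ∈ B, 17 ∈ B, 19 ∈ B, 23 ∈ B, 24 ∈ B, 26 ∈ B, 27 ∈ B, 36 ∈ B, 39 ∈ B, 40 ∈ B
Elements of A not in B: {}

{}


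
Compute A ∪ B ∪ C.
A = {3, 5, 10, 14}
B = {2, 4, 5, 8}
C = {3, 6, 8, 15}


Set A = {3, 5, 10, 14}
Set B = {2, 4, 5, 8}
Set C = {3, 6, 8, 15}
First, A ∪ B = {2, 3, 4, 5, 8, 10, 14}
Then, (A ∪ B) ∪ C = {2, 3, 4, 5, 6, 8, 10, 14, 15}

{2, 3, 4, 5, 6, 8, 10, 14, 15}


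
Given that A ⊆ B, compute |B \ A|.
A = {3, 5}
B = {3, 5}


Set A = {3, 5}, |A| = 2
Set B = {3, 5}, |B| = 2
Since A ⊆ B: B \ A = {}
|B| - |A| = 2 - 2 = 0

0


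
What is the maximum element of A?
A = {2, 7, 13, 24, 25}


Set A = {2, 7, 13, 24, 25}
Elements in ascending order: 2, 7, 13, 24, 25
The largest element is 25.

25


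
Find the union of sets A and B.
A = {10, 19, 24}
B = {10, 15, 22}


Set A = {10, 19, 24}
Set B = {10, 15, 22}
A ∪ B includes all elements in either set.
Elements from A: {10, 19, 24}
Elements from B not already included: {15, 22}
A ∪ B = {10, 15, 19, 22, 24}

{10, 15, 19, 22, 24}


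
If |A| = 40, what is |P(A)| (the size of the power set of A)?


The set has 40 elements.
The power set contains all possible subsets.
|P(A)| = 2^|A| = 2^40 = 1099511627776

1099511627776


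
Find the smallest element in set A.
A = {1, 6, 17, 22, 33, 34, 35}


Set A = {1, 6, 17, 22, 33, 34, 35}
Elements in ascending order: 1, 6, 17, 22, 33, 34, 35
The smallest element is 1.

1


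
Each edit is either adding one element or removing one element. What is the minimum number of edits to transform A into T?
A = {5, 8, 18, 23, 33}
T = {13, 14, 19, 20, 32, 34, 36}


Set A = {5, 8, 18, 23, 33}
Set T = {13, 14, 19, 20, 32, 34, 36}
Elements to remove from A (in A, not in T): {5, 8, 18, 23, 33} → 5 removals
Elements to add to A (in T, not in A): {13, 14, 19, 20, 32, 34, 36} → 7 additions
Total edits = 5 + 7 = 12

12


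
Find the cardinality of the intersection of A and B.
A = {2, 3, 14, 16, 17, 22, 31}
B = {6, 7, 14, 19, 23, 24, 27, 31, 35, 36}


Set A = {2, 3, 14, 16, 17, 22, 31}
Set B = {6, 7, 14, 19, 23, 24, 27, 31, 35, 36}
A ∩ B = {14, 31}
|A ∩ B| = 2

2


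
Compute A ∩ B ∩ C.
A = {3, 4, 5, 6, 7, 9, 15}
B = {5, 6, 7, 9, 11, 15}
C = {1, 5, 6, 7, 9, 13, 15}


Set A = {3, 4, 5, 6, 7, 9, 15}
Set B = {5, 6, 7, 9, 11, 15}
Set C = {1, 5, 6, 7, 9, 13, 15}
First, A ∩ B = {5, 6, 7, 9, 15}
Then, (A ∩ B) ∩ C = {5, 6, 7, 9, 15}

{5, 6, 7, 9, 15}


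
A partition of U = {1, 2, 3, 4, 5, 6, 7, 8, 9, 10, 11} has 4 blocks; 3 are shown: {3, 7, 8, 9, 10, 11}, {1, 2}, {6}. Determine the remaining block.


U = {1, 2, 3, 4, 5, 6, 7, 8, 9, 10, 11}
Shown blocks: {3, 7, 8, 9, 10, 11}, {1, 2}, {6}
A partition's blocks are pairwise disjoint and cover U, so the missing block = U \ (union of shown blocks).
Union of shown blocks: {1, 2, 3, 6, 7, 8, 9, 10, 11}
Missing block = U \ (union) = {4, 5}

{4, 5}


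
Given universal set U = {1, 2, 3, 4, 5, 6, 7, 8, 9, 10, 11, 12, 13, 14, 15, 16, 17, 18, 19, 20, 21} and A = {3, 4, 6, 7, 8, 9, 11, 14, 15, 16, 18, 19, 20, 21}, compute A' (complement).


Universal set U = {1, 2, 3, 4, 5, 6, 7, 8, 9, 10, 11, 12, 13, 14, 15, 16, 17, 18, 19, 20, 21}
Set A = {3, 4, 6, 7, 8, 9, 11, 14, 15, 16, 18, 19, 20, 21}
A' = U \ A = elements in U but not in A
Checking each element of U:
1 (not in A, include), 2 (not in A, include), 3 (in A, exclude), 4 (in A, exclude), 5 (not in A, include), 6 (in A, exclude), 7 (in A, exclude), 8 (in A, exclude), 9 (in A, exclude), 10 (not in A, include), 11 (in A, exclude), 12 (not in A, include), 13 (not in A, include), 14 (in A, exclude), 15 (in A, exclude), 16 (in A, exclude), 17 (not in A, include), 18 (in A, exclude), 19 (in A, exclude), 20 (in A, exclude), 21 (in A, exclude)
A' = {1, 2, 5, 10, 12, 13, 17}

{1, 2, 5, 10, 12, 13, 17}


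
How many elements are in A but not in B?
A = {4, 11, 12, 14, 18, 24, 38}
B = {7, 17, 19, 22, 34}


Set A = {4, 11, 12, 14, 18, 24, 38}
Set B = {7, 17, 19, 22, 34}
A \ B = {4, 11, 12, 14, 18, 24, 38}
|A \ B| = 7

7


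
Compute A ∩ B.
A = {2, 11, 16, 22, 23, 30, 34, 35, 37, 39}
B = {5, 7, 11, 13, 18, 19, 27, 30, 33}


Set A = {2, 11, 16, 22, 23, 30, 34, 35, 37, 39}
Set B = {5, 7, 11, 13, 18, 19, 27, 30, 33}
A ∩ B includes only elements in both sets.
Check each element of A against B:
2 ✗, 11 ✓, 16 ✗, 22 ✗, 23 ✗, 30 ✓, 34 ✗, 35 ✗, 37 ✗, 39 ✗
A ∩ B = {11, 30}

{11, 30}


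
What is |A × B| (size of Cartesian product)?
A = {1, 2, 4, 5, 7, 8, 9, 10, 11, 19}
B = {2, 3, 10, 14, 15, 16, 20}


Set A = {1, 2, 4, 5, 7, 8, 9, 10, 11, 19} has 10 elements.
Set B = {2, 3, 10, 14, 15, 16, 20} has 7 elements.
|A × B| = |A| × |B| = 10 × 7 = 70

70


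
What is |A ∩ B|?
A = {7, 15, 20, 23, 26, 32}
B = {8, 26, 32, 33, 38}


Set A = {7, 15, 20, 23, 26, 32}
Set B = {8, 26, 32, 33, 38}
A ∩ B = {26, 32}
|A ∩ B| = 2

2


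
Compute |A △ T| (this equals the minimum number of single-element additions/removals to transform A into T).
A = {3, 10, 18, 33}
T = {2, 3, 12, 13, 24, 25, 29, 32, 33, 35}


Set A = {3, 10, 18, 33}
Set T = {2, 3, 12, 13, 24, 25, 29, 32, 33, 35}
Elements to remove from A (in A, not in T): {10, 18} → 2 removals
Elements to add to A (in T, not in A): {2, 12, 13, 24, 25, 29, 32, 35} → 8 additions
Total edits = 2 + 8 = 10

10


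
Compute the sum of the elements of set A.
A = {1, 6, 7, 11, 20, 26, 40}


Set A = {1, 6, 7, 11, 20, 26, 40}
Sum = 1 + 6 + 7 + 11 + 20 + 26 + 40 = 111

111


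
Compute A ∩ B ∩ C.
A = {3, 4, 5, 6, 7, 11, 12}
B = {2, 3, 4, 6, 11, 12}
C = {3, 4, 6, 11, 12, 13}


Set A = {3, 4, 5, 6, 7, 11, 12}
Set B = {2, 3, 4, 6, 11, 12}
Set C = {3, 4, 6, 11, 12, 13}
First, A ∩ B = {3, 4, 6, 11, 12}
Then, (A ∩ B) ∩ C = {3, 4, 6, 11, 12}

{3, 4, 6, 11, 12}


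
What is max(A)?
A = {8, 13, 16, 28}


Set A = {8, 13, 16, 28}
Elements in ascending order: 8, 13, 16, 28
The largest element is 28.

28


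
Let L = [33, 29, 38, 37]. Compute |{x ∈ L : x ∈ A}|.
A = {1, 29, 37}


Set A = {1, 29, 37}
Candidates: [33, 29, 38, 37]
Check each candidate:
33 ∉ A, 29 ∈ A, 38 ∉ A, 37 ∈ A
Count of candidates in A: 2

2


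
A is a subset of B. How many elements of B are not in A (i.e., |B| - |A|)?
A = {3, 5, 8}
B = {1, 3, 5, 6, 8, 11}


Set A = {3, 5, 8}, |A| = 3
Set B = {1, 3, 5, 6, 8, 11}, |B| = 6
Since A ⊆ B: B \ A = {1, 6, 11}
|B| - |A| = 6 - 3 = 3

3


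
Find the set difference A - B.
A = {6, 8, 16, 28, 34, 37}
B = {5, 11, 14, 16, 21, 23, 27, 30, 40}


Set A = {6, 8, 16, 28, 34, 37}
Set B = {5, 11, 14, 16, 21, 23, 27, 30, 40}
A \ B includes elements in A that are not in B.
Check each element of A:
6 (not in B, keep), 8 (not in B, keep), 16 (in B, remove), 28 (not in B, keep), 34 (not in B, keep), 37 (not in B, keep)
A \ B = {6, 8, 28, 34, 37}

{6, 8, 28, 34, 37}


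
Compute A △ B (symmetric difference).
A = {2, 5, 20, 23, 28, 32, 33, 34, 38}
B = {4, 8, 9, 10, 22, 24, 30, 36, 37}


Set A = {2, 5, 20, 23, 28, 32, 33, 34, 38}
Set B = {4, 8, 9, 10, 22, 24, 30, 36, 37}
A △ B = (A \ B) ∪ (B \ A)
Elements in A but not B: {2, 5, 20, 23, 28, 32, 33, 34, 38}
Elements in B but not A: {4, 8, 9, 10, 22, 24, 30, 36, 37}
A △ B = {2, 4, 5, 8, 9, 10, 20, 22, 23, 24, 28, 30, 32, 33, 34, 36, 37, 38}

{2, 4, 5, 8, 9, 10, 20, 22, 23, 24, 28, 30, 32, 33, 34, 36, 37, 38}


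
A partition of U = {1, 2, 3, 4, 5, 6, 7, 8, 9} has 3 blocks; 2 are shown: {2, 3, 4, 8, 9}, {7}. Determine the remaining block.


U = {1, 2, 3, 4, 5, 6, 7, 8, 9}
Shown blocks: {2, 3, 4, 8, 9}, {7}
A partition's blocks are pairwise disjoint and cover U, so the missing block = U \ (union of shown blocks).
Union of shown blocks: {2, 3, 4, 7, 8, 9}
Missing block = U \ (union) = {1, 5, 6}

{1, 5, 6}


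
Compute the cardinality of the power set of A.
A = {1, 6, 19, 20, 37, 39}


Set A = {1, 6, 19, 20, 37, 39}
|A| = 6
The power set P(A) contains all subsets of A.
|P(A)| = 2^|A| = 2^6 = 64

64


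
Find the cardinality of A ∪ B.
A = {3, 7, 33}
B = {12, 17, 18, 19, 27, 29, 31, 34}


Set A = {3, 7, 33}, |A| = 3
Set B = {12, 17, 18, 19, 27, 29, 31, 34}, |B| = 8
A ∩ B = {}, |A ∩ B| = 0
|A ∪ B| = |A| + |B| - |A ∩ B| = 3 + 8 - 0 = 11

11


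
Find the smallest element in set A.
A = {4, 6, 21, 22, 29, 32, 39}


Set A = {4, 6, 21, 22, 29, 32, 39}
Elements in ascending order: 4, 6, 21, 22, 29, 32, 39
The smallest element is 4.

4


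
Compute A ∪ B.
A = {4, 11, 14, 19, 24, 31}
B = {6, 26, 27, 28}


Set A = {4, 11, 14, 19, 24, 31}
Set B = {6, 26, 27, 28}
A ∪ B includes all elements in either set.
Elements from A: {4, 11, 14, 19, 24, 31}
Elements from B not already included: {6, 26, 27, 28}
A ∪ B = {4, 6, 11, 14, 19, 24, 26, 27, 28, 31}

{4, 6, 11, 14, 19, 24, 26, 27, 28, 31}


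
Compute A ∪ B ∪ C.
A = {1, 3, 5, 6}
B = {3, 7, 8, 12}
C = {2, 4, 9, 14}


Set A = {1, 3, 5, 6}
Set B = {3, 7, 8, 12}
Set C = {2, 4, 9, 14}
First, A ∪ B = {1, 3, 5, 6, 7, 8, 12}
Then, (A ∪ B) ∪ C = {1, 2, 3, 4, 5, 6, 7, 8, 9, 12, 14}

{1, 2, 3, 4, 5, 6, 7, 8, 9, 12, 14}
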